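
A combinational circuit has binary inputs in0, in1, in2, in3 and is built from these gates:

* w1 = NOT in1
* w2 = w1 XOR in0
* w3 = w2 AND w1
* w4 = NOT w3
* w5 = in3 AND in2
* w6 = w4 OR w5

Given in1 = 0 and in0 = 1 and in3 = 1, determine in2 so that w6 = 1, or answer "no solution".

in2=0

Check with in1 = 0 and in0 = 1 and in3 = 1 and in2=0:
w1 = NOT in1 = NOT 0 = 1
w2 = w1 XOR in0 = 1 XOR 1 = 0
w3 = w2 AND w1 = 0 AND 1 = 0
w4 = NOT w3 = NOT 0 = 1
w5 = in3 AND in2 = 1 AND 0 = 0
w6 = w4 OR w5 = 1 OR 0 = 1
So w6 = 1.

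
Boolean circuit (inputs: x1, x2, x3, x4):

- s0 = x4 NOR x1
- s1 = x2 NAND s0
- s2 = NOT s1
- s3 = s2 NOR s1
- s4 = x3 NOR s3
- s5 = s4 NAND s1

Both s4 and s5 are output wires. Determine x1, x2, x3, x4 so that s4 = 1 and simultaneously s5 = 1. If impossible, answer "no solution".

Check with x1=0, x2=1, x3=0, x4=0:
s0 = x4 NOR x1 = 0 NOR 0 = 1
s1 = x2 NAND s0 = 1 NAND 1 = 0
s2 = NOT s1 = NOT 0 = 1
s3 = s2 NOR s1 = 1 NOR 0 = 0
s4 = x3 NOR s3 = 0 NOR 0 = 1
s5 = s4 NAND s1 = 1 NAND 0 = 1
So s4 = 1 and s5 = 1.

x1=0, x2=1, x3=0, x4=0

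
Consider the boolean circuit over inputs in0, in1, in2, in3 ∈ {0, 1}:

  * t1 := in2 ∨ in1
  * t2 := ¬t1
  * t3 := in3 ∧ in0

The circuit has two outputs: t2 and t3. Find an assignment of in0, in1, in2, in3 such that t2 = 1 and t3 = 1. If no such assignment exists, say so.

in0=1, in1=0, in2=0, in3=1

Check with in0=1, in1=0, in2=0, in3=1:
t1 = in2 ∨ in1 = 0 ∨ 0 = 0
t2 = ¬t1 = ¬0 = 1
t3 = in3 ∧ in0 = 1 ∧ 1 = 1
So t2 = 1 and t3 = 1.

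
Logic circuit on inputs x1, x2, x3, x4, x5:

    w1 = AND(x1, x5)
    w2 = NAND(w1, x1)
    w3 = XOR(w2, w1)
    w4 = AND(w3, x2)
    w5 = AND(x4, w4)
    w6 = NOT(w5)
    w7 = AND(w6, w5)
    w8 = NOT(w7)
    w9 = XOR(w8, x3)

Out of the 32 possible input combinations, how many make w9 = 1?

w9 = XOR(w8, x3) must be 1, so w8 and x3 differ.
Enumerating the 32 input combinations, 16 give w9 = 1 and 16 give w9 = 0.

16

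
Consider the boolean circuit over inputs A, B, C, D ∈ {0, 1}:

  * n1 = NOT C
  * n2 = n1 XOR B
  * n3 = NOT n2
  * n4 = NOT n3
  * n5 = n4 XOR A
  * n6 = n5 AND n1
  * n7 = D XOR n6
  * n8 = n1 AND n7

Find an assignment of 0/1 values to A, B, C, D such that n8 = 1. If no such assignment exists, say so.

A=1 B=0 C=0 D=1

Check with A=1 B=0 C=0 D=1:
n1 = NOT C = NOT 0 = 1
n2 = n1 XOR B = 1 XOR 0 = 1
n3 = NOT n2 = NOT 1 = 0
n4 = NOT n3 = NOT 0 = 1
n5 = n4 XOR A = 1 XOR 1 = 0
n6 = n5 AND n1 = 0 AND 1 = 0
n7 = D XOR n6 = 1 XOR 0 = 1
n8 = n1 AND n7 = 1 AND 1 = 1
So n8 = 1 as required.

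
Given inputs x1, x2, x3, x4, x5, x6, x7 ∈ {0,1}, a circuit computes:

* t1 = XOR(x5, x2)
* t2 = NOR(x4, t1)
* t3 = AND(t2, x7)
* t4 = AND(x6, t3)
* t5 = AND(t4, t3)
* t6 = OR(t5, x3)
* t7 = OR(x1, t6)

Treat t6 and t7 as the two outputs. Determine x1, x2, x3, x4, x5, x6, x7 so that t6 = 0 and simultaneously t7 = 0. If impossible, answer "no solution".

Check with x1=0 x2=0 x3=0 x4=1 x5=0 x6=1 x7=1:
t1 = XOR(x5, x2) = XOR(0, 0) = 0
t2 = NOR(x4, t1) = NOR(1, 0) = 0
t3 = AND(t2, x7) = AND(0, 1) = 0
t4 = AND(x6, t3) = AND(1, 0) = 0
t5 = AND(t4, t3) = AND(0, 0) = 0
t6 = OR(t5, x3) = OR(0, 0) = 0
t7 = OR(x1, t6) = OR(0, 0) = 0
So t6 = 0 and t7 = 0.

x1=0 x2=0 x3=0 x4=1 x5=0 x6=1 x7=1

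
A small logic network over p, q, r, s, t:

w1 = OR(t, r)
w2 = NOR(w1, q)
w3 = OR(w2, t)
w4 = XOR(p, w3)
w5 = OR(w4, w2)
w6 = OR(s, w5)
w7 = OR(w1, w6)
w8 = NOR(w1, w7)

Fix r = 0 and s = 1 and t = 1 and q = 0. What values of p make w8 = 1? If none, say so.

no solution exists

With r = 0 and s = 1 and t = 1 and q = 0 fixed, none of the 2 settings of p give w8 = 1.
For example, with p=0:
w1 = OR(t, r) = OR(1, 0) = 1
w2 = NOR(w1, q) = NOR(1, 0) = 0
w3 = OR(w2, t) = OR(0, 1) = 1
w4 = XOR(p, w3) = XOR(0, 1) = 1
w5 = OR(w4, w2) = OR(1, 0) = 1
w6 = OR(s, w5) = OR(1, 1) = 1
w7 = OR(w1, w6) = OR(1, 1) = 1
w8 = NOR(w1, w7) = NOR(1, 1) = 0
giving w8 = 0 ≠ 1.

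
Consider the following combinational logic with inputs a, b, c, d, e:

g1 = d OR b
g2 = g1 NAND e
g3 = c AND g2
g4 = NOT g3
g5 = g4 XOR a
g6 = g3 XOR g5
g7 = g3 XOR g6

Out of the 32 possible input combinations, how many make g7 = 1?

g7 = g3 XOR g6 must be 1, so g3 and g6 differ.
Enumerating the 32 input combinations, 16 give g7 = 1 and 16 give g7 = 0.

16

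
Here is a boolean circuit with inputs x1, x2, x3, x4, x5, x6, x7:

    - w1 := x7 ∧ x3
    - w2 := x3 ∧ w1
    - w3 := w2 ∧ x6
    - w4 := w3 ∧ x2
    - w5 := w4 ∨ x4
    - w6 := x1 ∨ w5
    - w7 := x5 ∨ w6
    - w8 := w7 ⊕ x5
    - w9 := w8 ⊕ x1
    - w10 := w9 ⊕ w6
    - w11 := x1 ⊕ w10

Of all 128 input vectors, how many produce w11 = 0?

w11 = x1 ⊕ w10 must be 0, so x1 and w10 are equal.
Enumerating the 128 input combinations, 79 give w11 = 0 and 49 give w11 = 1.

79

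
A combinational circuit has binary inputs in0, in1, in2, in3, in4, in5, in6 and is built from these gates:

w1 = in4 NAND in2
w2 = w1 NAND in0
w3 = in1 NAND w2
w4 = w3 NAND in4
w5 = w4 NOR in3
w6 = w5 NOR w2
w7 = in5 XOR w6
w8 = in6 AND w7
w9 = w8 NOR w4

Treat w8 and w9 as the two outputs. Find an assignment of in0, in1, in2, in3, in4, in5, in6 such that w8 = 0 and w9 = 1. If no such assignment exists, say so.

in0=1, in1=0, in2=0, in3=1, in4=1, in5=1, in6=0

Check with in0=1, in1=0, in2=0, in3=1, in4=1, in5=1, in6=0:
w1 = in4 NAND in2 = 1 NAND 0 = 1
w2 = w1 NAND in0 = 1 NAND 1 = 0
w3 = in1 NAND w2 = 0 NAND 0 = 1
w4 = w3 NAND in4 = 1 NAND 1 = 0
w5 = w4 NOR in3 = 0 NOR 1 = 0
w6 = w5 NOR w2 = 0 NOR 0 = 1
w7 = in5 XOR w6 = 1 XOR 1 = 0
w8 = in6 AND w7 = 0 AND 0 = 0
w9 = w8 NOR w4 = 0 NOR 0 = 1
So w8 = 0 and w9 = 1.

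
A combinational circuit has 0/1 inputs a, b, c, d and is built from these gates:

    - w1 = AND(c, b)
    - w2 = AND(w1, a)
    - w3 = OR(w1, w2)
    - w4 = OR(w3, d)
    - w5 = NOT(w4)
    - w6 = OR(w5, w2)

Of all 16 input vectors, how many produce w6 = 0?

8

w6 = OR(w5, w2) must be 0, so both w5 = 0 and w2 = 0.
w5 = NOT(w4) must be 0, so w4 = 1.
w2 = AND(w1, a) must be 0, so at least one of w1, a is 0.
Enumerating the 16 input combinations, 8 give w6 = 0 and 8 give w6 = 1.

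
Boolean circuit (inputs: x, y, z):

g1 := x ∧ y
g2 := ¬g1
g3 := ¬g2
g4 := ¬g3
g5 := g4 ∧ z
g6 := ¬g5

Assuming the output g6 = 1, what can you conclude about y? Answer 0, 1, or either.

either

Both values of y occur among assignments with g6 = 1:
  y=0: x=0, y=0, z=0
  y=1: x=0, y=1, z=0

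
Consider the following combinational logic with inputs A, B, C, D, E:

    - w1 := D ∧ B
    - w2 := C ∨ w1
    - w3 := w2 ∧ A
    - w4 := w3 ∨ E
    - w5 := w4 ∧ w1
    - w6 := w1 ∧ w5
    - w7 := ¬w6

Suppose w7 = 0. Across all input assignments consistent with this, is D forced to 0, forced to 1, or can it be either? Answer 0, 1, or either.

1

w7 = ¬w6 must be 0, so w6 = 1.
Every assignment with w7 = 0 has D = 1; there are 6 such assignment(s).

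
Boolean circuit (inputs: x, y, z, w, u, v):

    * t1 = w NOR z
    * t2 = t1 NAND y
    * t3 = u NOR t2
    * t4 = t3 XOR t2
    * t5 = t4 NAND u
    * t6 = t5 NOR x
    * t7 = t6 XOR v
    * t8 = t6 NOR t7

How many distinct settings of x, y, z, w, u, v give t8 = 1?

25

t8 = t6 NOR t7 must be 1, so both t6 = 0 and t7 = 0.
t6 = t5 NOR x must be 0, so at least one of t5, x is 1.
t7 = t6 XOR v must be 0, so t6 and v are equal.
Enumerating the 64 input combinations, 25 give t8 = 1 and 39 give t8 = 0.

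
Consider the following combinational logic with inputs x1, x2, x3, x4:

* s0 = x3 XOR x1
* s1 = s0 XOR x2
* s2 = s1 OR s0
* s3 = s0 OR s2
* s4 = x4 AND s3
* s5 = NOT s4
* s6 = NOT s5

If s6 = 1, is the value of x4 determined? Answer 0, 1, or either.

s6 = NOT s5 must be 1, so s5 = 0.
s5 = NOT s4 must be 0, so s4 = 1.
Every assignment with s6 = 1 has x4 = 1; there are 6 such assignment(s).

1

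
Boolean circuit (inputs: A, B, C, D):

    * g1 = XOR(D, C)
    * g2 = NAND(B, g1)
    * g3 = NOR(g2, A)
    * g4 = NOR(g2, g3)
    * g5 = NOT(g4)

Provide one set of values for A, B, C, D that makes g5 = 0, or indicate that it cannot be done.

Check with A=1, B=1, C=1, D=0:
g1 = XOR(D, C) = XOR(0, 1) = 1
g2 = NAND(B, g1) = NAND(1, 1) = 0
g3 = NOR(g2, A) = NOR(0, 1) = 0
g4 = NOR(g2, g3) = NOR(0, 0) = 1
g5 = NOT(g4) = NOT 1 = 0
So g5 = 0 as required.

A=1, B=1, C=1, D=0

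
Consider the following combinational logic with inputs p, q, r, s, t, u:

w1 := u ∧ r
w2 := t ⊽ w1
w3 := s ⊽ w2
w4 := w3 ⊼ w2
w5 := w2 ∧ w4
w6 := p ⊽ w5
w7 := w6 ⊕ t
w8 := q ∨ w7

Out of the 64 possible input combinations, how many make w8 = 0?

22

w8 = q ∨ w7 must be 0, so both q = 0 and w7 = 0.
w7 = w6 ⊕ t must be 0, so w6 and t are equal.
Enumerating the 64 input combinations, 22 give w8 = 0 and 42 give w8 = 1.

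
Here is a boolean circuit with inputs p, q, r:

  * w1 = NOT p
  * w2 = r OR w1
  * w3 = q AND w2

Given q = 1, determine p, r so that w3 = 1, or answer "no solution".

p=0, r=1

w3 = q AND w2 must be 1, so both q = 1 and w2 = 1.
w2 = r OR w1 must be 1, so at least one of r, w1 is 1.
Check with q = 1 and p=0, r=1:
w1 = NOT p = NOT 0 = 1
w2 = r OR w1 = 1 OR 1 = 1
w3 = q AND w2 = 1 AND 1 = 1
So w3 = 1.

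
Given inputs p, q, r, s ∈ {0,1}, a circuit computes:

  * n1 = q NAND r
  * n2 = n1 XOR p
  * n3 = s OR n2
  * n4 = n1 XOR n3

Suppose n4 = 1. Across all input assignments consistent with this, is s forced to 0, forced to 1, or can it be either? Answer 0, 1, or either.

either

Both values of s occur among assignments with n4 = 1:
  s=0: p=1, q=0, r=0, s=0
  s=1: p=0, q=1, r=1, s=1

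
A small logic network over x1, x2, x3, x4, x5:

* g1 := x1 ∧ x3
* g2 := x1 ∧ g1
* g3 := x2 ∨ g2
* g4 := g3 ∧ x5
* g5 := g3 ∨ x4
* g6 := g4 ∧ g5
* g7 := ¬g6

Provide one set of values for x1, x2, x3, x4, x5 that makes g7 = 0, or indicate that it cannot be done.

Check with x1=0 x2=1 x3=1 x4=1 x5=1:
g1 = x1 ∧ x3 = 0 ∧ 1 = 0
g2 = x1 ∧ g1 = 0 ∧ 0 = 0
g3 = x2 ∨ g2 = 1 ∨ 0 = 1
g4 = g3 ∧ x5 = 1 ∧ 1 = 1
g5 = g3 ∨ x4 = 1 ∨ 1 = 1
g6 = g4 ∧ g5 = 1 ∧ 1 = 1
g7 = ¬g6 = ¬1 = 0
So g7 = 0 as required.

x1=0 x2=1 x3=1 x4=1 x5=1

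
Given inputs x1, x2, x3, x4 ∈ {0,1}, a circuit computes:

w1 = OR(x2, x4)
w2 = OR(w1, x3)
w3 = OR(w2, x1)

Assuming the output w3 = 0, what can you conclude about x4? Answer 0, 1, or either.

w3 = OR(w2, x1) must be 0, so both w2 = 0 and x1 = 0.
Every assignment with w3 = 0 has x4 = 0; there are 1 such assignment(s).
  x1=0, x2=0, x3=0, x4=0

0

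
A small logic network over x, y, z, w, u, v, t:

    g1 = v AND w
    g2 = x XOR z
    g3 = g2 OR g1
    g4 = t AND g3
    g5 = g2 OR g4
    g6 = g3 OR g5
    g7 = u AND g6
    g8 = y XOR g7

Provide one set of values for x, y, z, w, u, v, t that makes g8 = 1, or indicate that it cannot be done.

Check with x=0 y=0 z=0 w=1 u=1 v=1 t=1:
g1 = v AND w = 1 AND 1 = 1
g2 = x XOR z = 0 XOR 0 = 0
g3 = g2 OR g1 = 0 OR 1 = 1
g4 = t AND g3 = 1 AND 1 = 1
g5 = g2 OR g4 = 0 OR 1 = 1
g6 = g3 OR g5 = 1 OR 1 = 1
g7 = u AND g6 = 1 AND 1 = 1
g8 = y XOR g7 = 0 XOR 1 = 1
So g8 = 1 as required.

x=0 y=0 z=0 w=1 u=1 v=1 t=1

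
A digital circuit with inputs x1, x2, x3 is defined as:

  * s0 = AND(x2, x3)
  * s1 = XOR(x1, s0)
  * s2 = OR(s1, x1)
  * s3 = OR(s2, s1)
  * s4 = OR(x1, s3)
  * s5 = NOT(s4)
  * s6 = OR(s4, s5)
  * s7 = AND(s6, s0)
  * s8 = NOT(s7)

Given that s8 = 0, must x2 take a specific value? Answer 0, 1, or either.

1

s8 = NOT(s7) must be 0, so s7 = 1.
Every assignment with s8 = 0 has x2 = 1; there are 2 such assignment(s).
  x1=0, x2=1, x3=1
  x1=1, x2=1, x3=1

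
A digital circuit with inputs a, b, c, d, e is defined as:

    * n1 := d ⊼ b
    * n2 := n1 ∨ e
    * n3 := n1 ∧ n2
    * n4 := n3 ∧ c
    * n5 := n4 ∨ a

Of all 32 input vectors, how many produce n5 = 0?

10

n5 = n4 ∨ a must be 0, so both n4 = 0 and a = 0.
Enumerating the 32 input combinations, 10 give n5 = 0 and 22 give n5 = 1.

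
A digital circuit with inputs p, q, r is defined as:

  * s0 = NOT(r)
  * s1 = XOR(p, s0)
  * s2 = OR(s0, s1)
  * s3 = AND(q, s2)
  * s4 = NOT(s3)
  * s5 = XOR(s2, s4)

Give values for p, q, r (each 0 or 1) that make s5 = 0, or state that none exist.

Check with p=1, q=0, r=1:
s0 = NOT(r) = NOT 1 = 0
s1 = XOR(p, s0) = XOR(1, 0) = 1
s2 = OR(s0, s1) = OR(0, 1) = 1
s3 = AND(q, s2) = AND(0, 1) = 0
s4 = NOT(s3) = NOT 0 = 1
s5 = XOR(s2, s4) = XOR(1, 1) = 0
So s5 = 0 as required.

p=1, q=0, r=1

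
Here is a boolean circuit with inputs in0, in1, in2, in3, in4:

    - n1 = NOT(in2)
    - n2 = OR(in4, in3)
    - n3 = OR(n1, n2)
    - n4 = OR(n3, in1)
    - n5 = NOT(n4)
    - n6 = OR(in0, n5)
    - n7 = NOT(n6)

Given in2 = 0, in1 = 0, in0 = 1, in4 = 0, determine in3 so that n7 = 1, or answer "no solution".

no solution exists

With in2 = 0, in1 = 0, in0 = 1, in4 = 0 fixed, none of the 2 settings of in3 give n7 = 1.
For example, with in3=0:
n1 = NOT(in2) = NOT 0 = 1
n2 = OR(in4, in3) = OR(0, 0) = 0
n3 = OR(n1, n2) = OR(1, 0) = 1
n4 = OR(n3, in1) = OR(1, 0) = 1
n5 = NOT(n4) = NOT 1 = 0
n6 = OR(in0, n5) = OR(1, 0) = 1
n7 = NOT(n6) = NOT 1 = 0
giving n7 = 0 ≠ 1.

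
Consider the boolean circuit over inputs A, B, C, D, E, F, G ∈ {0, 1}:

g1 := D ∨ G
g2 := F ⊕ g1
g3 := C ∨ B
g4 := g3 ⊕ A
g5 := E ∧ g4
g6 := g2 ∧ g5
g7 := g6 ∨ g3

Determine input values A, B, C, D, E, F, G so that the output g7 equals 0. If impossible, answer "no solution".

A=0, B=0, C=0, D=0, E=1, F=0, G=1

g7 = g6 ∨ g3 must be 0, so both g6 = 0 and g3 = 0.
g6 = g2 ∧ g5 must be 0, so at least one of g2, g5 is 0.
Check with A=0, B=0, C=0, D=0, E=1, F=0, G=1:
g1 = D ∨ G = 0 ∨ 1 = 1
g2 = F ⊕ g1 = 0 ⊕ 1 = 1
g3 = C ∨ B = 0 ∨ 0 = 0
g4 = g3 ⊕ A = 0 ⊕ 0 = 0
g5 = E ∧ g4 = 1 ∧ 0 = 0
g6 = g2 ∧ g5 = 1 ∧ 0 = 0
g7 = g6 ∨ g3 = 0 ∨ 0 = 0
So g7 = 0 as required.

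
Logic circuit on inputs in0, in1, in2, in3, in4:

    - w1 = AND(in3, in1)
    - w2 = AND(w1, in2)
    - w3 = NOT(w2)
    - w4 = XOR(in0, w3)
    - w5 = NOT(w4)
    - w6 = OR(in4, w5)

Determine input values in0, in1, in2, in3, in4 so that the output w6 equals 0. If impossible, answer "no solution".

w6 = OR(in4, w5) must be 0, so both in4 = 0 and w5 = 0.
w5 = NOT(w4) must be 0, so w4 = 1.
w4 = XOR(in0, w3) must be 1, so in0 and w3 differ.
Check with in0=0 in1=1 in2=0 in3=0 in4=0:
w1 = AND(in3, in1) = AND(0, 1) = 0
w2 = AND(w1, in2) = AND(0, 0) = 0
w3 = NOT(w2) = NOT 0 = 1
w4 = XOR(in0, w3) = XOR(0, 1) = 1
w5 = NOT(w4) = NOT 1 = 0
w6 = OR(in4, w5) = OR(0, 0) = 0
So w6 = 0 as required.

in0=0 in1=1 in2=0 in3=0 in4=0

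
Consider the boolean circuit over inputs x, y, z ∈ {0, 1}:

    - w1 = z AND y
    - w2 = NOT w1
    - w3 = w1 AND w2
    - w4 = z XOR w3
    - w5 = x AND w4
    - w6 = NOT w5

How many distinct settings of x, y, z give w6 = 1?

w6 = NOT w5 must be 1, so w5 = 0.
w5 = x AND w4 must be 0, so at least one of x, w4 is 0.
Enumerating the 8 input combinations, 6 give w6 = 1 and 2 give w6 = 0.

6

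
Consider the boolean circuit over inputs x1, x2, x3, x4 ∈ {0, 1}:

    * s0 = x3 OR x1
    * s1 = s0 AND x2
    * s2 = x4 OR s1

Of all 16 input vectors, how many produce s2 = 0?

5

s2 = x4 OR s1 must be 0, so both x4 = 0 and s1 = 0.
s1 = s0 AND x2 must be 0, so at least one of s0, x2 is 0.
Enumerating the 16 input combinations, 5 give s2 = 0 and 11 give s2 = 1.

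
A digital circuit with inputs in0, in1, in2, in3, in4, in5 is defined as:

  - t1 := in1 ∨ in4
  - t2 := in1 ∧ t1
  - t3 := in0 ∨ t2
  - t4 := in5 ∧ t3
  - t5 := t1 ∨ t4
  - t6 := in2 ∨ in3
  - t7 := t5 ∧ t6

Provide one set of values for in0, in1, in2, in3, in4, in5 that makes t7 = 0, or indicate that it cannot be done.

in0=1, in1=0, in2=1, in3=0, in4=0, in5=0

Check with in0=1, in1=0, in2=1, in3=0, in4=0, in5=0:
t1 = in1 ∨ in4 = 0 ∨ 0 = 0
t2 = in1 ∧ t1 = 0 ∧ 0 = 0
t3 = in0 ∨ t2 = 1 ∨ 0 = 1
t4 = in5 ∧ t3 = 0 ∧ 1 = 0
t5 = t1 ∨ t4 = 0 ∨ 0 = 0
t6 = in2 ∨ in3 = 1 ∨ 0 = 1
t7 = t5 ∧ t6 = 0 ∧ 1 = 0
So t7 = 0 as required.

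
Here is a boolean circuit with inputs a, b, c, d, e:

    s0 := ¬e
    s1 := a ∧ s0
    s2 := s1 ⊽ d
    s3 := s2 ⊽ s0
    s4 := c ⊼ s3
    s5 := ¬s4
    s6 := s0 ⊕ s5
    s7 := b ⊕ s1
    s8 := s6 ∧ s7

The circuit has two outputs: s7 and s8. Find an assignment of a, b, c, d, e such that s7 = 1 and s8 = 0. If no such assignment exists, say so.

a=1, b=1, c=0, d=1, e=1

Check with a=1, b=1, c=0, d=1, e=1:
s0 = ¬e = ¬1 = 0
s1 = a ∧ s0 = 1 ∧ 0 = 0
s2 = s1 ⊽ d = 0 ⊽ 1 = 0
s3 = s2 ⊽ s0 = 0 ⊽ 0 = 1
s4 = c ⊼ s3 = 0 ⊼ 1 = 1
s5 = ¬s4 = ¬1 = 0
s6 = s0 ⊕ s5 = 0 ⊕ 0 = 0
s7 = b ⊕ s1 = 1 ⊕ 0 = 1
s8 = s6 ∧ s7 = 0 ∧ 1 = 0
So s7 = 1 and s8 = 0.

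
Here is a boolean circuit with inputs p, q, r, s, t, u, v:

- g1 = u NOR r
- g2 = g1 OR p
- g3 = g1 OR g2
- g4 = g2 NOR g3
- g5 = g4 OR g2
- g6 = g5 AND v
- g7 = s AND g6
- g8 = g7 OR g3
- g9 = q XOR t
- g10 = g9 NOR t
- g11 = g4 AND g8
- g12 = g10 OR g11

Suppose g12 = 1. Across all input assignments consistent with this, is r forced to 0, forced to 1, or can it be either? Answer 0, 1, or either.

Both values of r occur among assignments with g12 = 1:
  r=0: p=0, q=0, r=0, s=0, t=0, u=0, v=0
  r=1: p=0, q=0, r=1, s=0, t=0, u=0, v=0

either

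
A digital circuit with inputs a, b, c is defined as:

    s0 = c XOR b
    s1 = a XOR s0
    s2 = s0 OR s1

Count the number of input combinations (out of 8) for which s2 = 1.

s2 = s0 OR s1 must be 1, so at least one of s0, s1 is 1.
Satisfying assignments:
  a=0, b=0, c=1
  a=0, b=1, c=0
  a=1, b=0, c=0
  a=1, b=0, c=1
  a=1, b=1, c=0
  a=1, b=1, c=1

6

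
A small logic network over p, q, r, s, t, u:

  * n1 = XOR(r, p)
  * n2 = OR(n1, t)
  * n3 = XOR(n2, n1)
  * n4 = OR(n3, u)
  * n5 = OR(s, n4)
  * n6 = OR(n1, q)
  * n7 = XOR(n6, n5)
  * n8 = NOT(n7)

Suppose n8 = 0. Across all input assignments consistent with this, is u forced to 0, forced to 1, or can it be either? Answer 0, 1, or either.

either

Both values of u occur among assignments with n8 = 0:
  u=0: p=0, q=0, r=0, s=0, t=1, u=0
  u=1: p=0, q=0, r=0, s=0, t=0, u=1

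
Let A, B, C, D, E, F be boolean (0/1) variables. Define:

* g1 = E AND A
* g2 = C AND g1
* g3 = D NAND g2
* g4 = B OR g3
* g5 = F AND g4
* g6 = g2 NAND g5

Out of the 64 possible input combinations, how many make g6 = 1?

g6 = g2 NAND g5 must be 1, so at least one of g2, g5 is 0.
Enumerating the 64 input combinations, 61 give g6 = 1 and 3 give g6 = 0.

61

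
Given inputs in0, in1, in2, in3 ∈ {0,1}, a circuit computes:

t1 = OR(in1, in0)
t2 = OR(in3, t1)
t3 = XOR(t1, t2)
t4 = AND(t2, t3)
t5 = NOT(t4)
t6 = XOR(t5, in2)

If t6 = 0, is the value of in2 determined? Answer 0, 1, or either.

either

Both values of in2 occur among assignments with t6 = 0:
  in2=0: in0=0, in1=0, in2=0, in3=1
  in2=1: in0=0, in1=0, in2=1, in3=0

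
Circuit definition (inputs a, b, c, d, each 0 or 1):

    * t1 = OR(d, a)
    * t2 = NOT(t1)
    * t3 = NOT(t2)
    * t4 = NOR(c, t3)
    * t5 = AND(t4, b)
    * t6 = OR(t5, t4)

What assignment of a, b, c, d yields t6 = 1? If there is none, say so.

t6 = OR(t5, t4) must be 1, so at least one of t5, t4 is 1.
Check with a=0, b=0, c=0, d=0:
t1 = OR(d, a) = OR(0, 0) = 0
t2 = NOT(t1) = NOT 0 = 1
t3 = NOT(t2) = NOT 1 = 0
t4 = NOR(c, t3) = NOR(0, 0) = 1
t5 = AND(t4, b) = AND(1, 0) = 0
t6 = OR(t5, t4) = OR(0, 1) = 1
So t6 = 1 as required.

a=0, b=0, c=0, d=0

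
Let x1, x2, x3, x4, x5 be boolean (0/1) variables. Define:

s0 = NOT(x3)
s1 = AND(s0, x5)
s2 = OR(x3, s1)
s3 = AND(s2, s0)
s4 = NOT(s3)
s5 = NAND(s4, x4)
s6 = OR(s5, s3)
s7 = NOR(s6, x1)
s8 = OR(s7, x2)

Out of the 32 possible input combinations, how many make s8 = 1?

s8 = OR(s7, x2) must be 1, so at least one of s7, x2 is 1.
Enumerating the 32 input combinations, 19 give s8 = 1 and 13 give s8 = 0.

19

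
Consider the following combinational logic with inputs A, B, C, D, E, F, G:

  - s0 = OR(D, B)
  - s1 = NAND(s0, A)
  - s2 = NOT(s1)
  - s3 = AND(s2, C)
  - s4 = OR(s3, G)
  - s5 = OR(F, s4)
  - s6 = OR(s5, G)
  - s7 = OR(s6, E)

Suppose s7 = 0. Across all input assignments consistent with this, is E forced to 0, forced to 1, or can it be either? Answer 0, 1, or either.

s7 = OR(s6, E) must be 0, so both s6 = 0 and E = 0.
Every assignment with s7 = 0 has E = 0; there are 13 such assignment(s).

0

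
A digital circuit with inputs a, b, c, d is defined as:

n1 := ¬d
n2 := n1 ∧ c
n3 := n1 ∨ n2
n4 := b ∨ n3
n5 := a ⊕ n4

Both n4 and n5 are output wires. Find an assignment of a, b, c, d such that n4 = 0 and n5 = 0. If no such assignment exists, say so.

Check with a=0, b=0, c=1, d=1:
n1 = ¬d = ¬1 = 0
n2 = n1 ∧ c = 0 ∧ 1 = 0
n3 = n1 ∨ n2 = 0 ∨ 0 = 0
n4 = b ∨ n3 = 0 ∨ 0 = 0
n5 = a ⊕ n4 = 0 ⊕ 0 = 0
So n4 = 0 and n5 = 0.

a=0, b=0, c=1, d=1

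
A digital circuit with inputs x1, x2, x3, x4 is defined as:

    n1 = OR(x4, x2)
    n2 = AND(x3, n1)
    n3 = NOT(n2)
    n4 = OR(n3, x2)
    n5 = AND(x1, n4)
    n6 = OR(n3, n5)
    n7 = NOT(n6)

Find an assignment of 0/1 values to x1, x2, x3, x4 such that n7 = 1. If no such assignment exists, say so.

n7 = NOT(n6) must be 1, so n6 = 0.
n6 = OR(n3, n5) must be 0, so both n3 = 0 and n5 = 0.
n3 = NOT(n2) must be 0, so n2 = 1.
Check with x1=1, x2=0, x3=1, x4=1:
n1 = OR(x4, x2) = OR(1, 0) = 1
n2 = AND(x3, n1) = AND(1, 1) = 1
n3 = NOT(n2) = NOT 1 = 0
n4 = OR(n3, x2) = OR(0, 0) = 0
n5 = AND(x1, n4) = AND(1, 0) = 0
n6 = OR(n3, n5) = OR(0, 0) = 0
n7 = NOT(n6) = NOT 0 = 1
So n7 = 1 as required.

x1=1, x2=0, x3=1, x4=1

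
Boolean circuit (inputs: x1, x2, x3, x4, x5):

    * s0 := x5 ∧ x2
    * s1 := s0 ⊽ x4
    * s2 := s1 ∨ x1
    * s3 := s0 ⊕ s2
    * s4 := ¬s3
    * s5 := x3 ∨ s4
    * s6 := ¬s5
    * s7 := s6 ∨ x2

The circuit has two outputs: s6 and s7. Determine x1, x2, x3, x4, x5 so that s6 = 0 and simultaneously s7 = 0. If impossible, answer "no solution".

x1=0, x2=0, x3=1, x4=1, x5=1

Check with x1=0, x2=0, x3=1, x4=1, x5=1:
s0 = x5 ∧ x2 = 1 ∧ 0 = 0
s1 = s0 ⊽ x4 = 0 ⊽ 1 = 0
s2 = s1 ∨ x1 = 0 ∨ 0 = 0
s3 = s0 ⊕ s2 = 0 ⊕ 0 = 0
s4 = ¬s3 = ¬0 = 1
s5 = x3 ∨ s4 = 1 ∨ 1 = 1
s6 = ¬s5 = ¬1 = 0
s7 = s6 ∨ x2 = 0 ∨ 0 = 0
So s6 = 0 and s7 = 0.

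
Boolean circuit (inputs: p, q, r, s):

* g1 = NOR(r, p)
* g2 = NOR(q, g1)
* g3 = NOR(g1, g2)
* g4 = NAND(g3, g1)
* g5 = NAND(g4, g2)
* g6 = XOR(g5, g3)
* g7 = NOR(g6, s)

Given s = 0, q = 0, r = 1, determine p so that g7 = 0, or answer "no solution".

no solution exists

With s = 0, q = 0, r = 1 fixed, none of the 2 settings of p give g7 = 0.
For example, with p=0:
g1 = NOR(r, p) = NOR(1, 0) = 0
g2 = NOR(q, g1) = NOR(0, 0) = 1
g3 = NOR(g1, g2) = NOR(0, 1) = 0
g4 = NAND(g3, g1) = NAND(0, 0) = 1
g5 = NAND(g4, g2) = NAND(1, 1) = 0
g6 = XOR(g5, g3) = XOR(0, 0) = 0
g7 = NOR(g6, s) = NOR(0, 0) = 1
giving g7 = 1 ≠ 0.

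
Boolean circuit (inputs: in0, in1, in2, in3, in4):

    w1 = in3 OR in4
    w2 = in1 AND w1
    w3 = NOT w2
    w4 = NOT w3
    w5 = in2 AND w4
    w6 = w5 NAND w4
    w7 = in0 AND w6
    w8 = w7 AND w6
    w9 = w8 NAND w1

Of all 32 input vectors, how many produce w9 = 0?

w9 = w8 NAND w1 must be 0, so both w8 = 1 and w1 = 1.
Enumerating the 32 input combinations, 9 give w9 = 0 and 23 give w9 = 1.

9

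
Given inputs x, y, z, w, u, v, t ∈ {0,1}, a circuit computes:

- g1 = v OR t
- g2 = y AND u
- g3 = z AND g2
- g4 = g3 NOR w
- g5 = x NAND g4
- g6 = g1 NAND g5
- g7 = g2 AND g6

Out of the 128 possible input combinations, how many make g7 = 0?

g7 = g2 AND g6 must be 0, so at least one of g2, g6 is 0.
Enumerating the 128 input combinations, 117 give g7 = 0 and 11 give g7 = 1.

117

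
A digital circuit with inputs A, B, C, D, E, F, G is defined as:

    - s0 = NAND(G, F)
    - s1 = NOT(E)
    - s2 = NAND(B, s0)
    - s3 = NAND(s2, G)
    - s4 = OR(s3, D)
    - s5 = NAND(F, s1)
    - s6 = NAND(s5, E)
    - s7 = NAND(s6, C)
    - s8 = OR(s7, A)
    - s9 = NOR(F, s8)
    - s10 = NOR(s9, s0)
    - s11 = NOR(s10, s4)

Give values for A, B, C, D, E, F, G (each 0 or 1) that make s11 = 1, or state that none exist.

s11 = NOR(s10, s4) must be 1, so both s10 = 0 and s4 = 0.
s10 = NOR(s9, s0) must be 0, so at least one of s9, s0 is 1.
Check with A=1, B=0, C=0, D=0, E=0, F=0, G=1:
s0 = NAND(G, F) = NAND(1, 0) = 1
s1 = NOT(E) = NOT 0 = 1
s2 = NAND(B, s0) = NAND(0, 1) = 1
s3 = NAND(s2, G) = NAND(1, 1) = 0
s4 = OR(s3, D) = OR(0, 0) = 0
s5 = NAND(F, s1) = NAND(0, 1) = 1
s6 = NAND(s5, E) = NAND(1, 0) = 1
s7 = NAND(s6, C) = NAND(1, 0) = 1
s8 = OR(s7, A) = OR(1, 1) = 1
s9 = NOR(F, s8) = NOR(0, 1) = 0
s10 = NOR(s9, s0) = NOR(0, 1) = 0
s11 = NOR(s10, s4) = NOR(0, 0) = 1
So s11 = 1 as required.

A=1, B=0, C=0, D=0, E=0, F=0, G=1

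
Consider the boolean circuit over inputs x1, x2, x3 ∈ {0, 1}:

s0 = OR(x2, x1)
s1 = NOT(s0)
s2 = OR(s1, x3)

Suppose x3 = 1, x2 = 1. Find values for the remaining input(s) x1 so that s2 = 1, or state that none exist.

s2 = OR(s1, x3) must be 1, so at least one of s1, x3 is 1.
Check with x3 = 1, x2 = 1 and x1=1:
s0 = OR(x2, x1) = OR(1, 1) = 1
s1 = NOT(s0) = NOT 1 = 0
s2 = OR(s1, x3) = OR(0, 1) = 1
So s2 = 1.

x1=1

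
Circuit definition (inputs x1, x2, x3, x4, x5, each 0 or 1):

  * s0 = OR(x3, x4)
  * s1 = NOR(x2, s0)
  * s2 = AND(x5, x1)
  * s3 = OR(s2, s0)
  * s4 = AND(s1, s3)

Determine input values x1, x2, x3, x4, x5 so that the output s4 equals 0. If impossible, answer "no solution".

s4 = AND(s1, s3) must be 0, so at least one of s1, s3 is 0.
Check with x1=0 x2=1 x3=0 x4=0 x5=0:
s0 = OR(x3, x4) = OR(0, 0) = 0
s1 = NOR(x2, s0) = NOR(1, 0) = 0
s2 = AND(x5, x1) = AND(0, 0) = 0
s3 = OR(s2, s0) = OR(0, 0) = 0
s4 = AND(s1, s3) = AND(0, 0) = 0
So s4 = 0 as required.

x1=0 x2=1 x3=0 x4=0 x5=0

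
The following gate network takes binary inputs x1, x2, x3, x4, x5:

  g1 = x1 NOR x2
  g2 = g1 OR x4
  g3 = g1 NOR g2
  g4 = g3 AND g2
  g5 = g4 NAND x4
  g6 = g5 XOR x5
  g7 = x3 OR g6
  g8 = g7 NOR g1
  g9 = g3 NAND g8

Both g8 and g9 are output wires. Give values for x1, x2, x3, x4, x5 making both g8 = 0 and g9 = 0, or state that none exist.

no solution exists

Across all 32 input combinations, none give both g8 = 0 and g9 = 0.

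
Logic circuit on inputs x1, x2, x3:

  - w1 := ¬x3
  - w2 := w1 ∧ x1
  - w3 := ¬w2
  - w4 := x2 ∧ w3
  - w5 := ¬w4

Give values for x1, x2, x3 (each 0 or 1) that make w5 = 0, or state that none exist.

x1=0, x2=1, x3=0

w5 = ¬w4 must be 0, so w4 = 1.
w4 = x2 ∧ w3 must be 1, so both x2 = 1 and w3 = 1.
Check with x1=0, x2=1, x3=0:
w1 = ¬x3 = ¬0 = 1
w2 = w1 ∧ x1 = 1 ∧ 0 = 0
w3 = ¬w2 = ¬0 = 1
w4 = x2 ∧ w3 = 1 ∧ 1 = 1
w5 = ¬w4 = ¬1 = 0
So w5 = 0 as required.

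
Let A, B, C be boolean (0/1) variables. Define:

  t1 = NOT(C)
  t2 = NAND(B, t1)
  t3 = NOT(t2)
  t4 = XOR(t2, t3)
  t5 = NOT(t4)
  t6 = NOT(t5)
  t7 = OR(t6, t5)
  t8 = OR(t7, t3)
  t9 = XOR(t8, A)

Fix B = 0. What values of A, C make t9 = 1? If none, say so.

A=0, C=1

t9 = XOR(t8, A) must be 1, so t8 and A differ.
Check with B = 0 and A=0, C=1:
t1 = NOT(C) = NOT 1 = 0
t2 = NAND(B, t1) = NAND(0, 0) = 1
t3 = NOT(t2) = NOT 1 = 0
t4 = XOR(t2, t3) = XOR(1, 0) = 1
t5 = NOT(t4) = NOT 1 = 0
t6 = NOT(t5) = NOT 0 = 1
t7 = OR(t6, t5) = OR(1, 0) = 1
t8 = OR(t7, t3) = OR(1, 0) = 1
t9 = XOR(t8, A) = XOR(1, 0) = 1
So t9 = 1.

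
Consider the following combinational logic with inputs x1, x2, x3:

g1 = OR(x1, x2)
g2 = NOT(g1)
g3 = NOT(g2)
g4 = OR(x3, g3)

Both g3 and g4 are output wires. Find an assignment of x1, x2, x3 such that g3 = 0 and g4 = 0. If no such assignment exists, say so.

Check with x1=0, x2=0, x3=0:
g1 = OR(x1, x2) = OR(0, 0) = 0
g2 = NOT(g1) = NOT 0 = 1
g3 = NOT(g2) = NOT 1 = 0
g4 = OR(x3, g3) = OR(0, 0) = 0
So g3 = 0 and g4 = 0.

x1=0, x2=0, x3=0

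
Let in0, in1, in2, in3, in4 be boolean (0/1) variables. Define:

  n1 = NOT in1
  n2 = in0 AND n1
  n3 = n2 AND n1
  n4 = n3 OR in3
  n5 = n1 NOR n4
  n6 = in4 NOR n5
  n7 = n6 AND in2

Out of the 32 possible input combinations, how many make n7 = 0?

n7 = n6 AND in2 must be 0, so at least one of n6, in2 is 0.
Enumerating the 32 input combinations, 26 give n7 = 0 and 6 give n7 = 1.

26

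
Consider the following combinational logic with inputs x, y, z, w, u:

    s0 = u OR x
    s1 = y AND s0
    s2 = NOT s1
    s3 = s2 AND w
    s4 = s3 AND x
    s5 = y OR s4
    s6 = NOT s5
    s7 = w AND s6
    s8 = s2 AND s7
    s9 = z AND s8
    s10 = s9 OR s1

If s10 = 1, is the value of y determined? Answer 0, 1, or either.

Both values of y occur among assignments with s10 = 1:
  y=0: x=0, y=0, z=1, w=1, u=0
  y=1: x=0, y=1, z=0, w=0, u=1

either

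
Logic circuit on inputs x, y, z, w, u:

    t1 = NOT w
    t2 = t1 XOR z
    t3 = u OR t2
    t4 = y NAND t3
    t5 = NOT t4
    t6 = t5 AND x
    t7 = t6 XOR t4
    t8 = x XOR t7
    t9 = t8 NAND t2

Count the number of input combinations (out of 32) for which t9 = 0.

4

t9 = t8 NAND t2 must be 0, so both t8 = 1 and t2 = 1.
t8 = x XOR t7 must be 1, so x and t7 differ.
Enumerating the 32 input combinations, 4 give t9 = 0 and 28 give t9 = 1.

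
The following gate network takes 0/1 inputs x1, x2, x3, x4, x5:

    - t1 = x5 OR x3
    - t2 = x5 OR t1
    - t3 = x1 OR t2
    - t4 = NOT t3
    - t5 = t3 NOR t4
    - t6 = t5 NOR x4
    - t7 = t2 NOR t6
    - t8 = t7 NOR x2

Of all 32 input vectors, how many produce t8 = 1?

14

t8 = t7 NOR x2 must be 1, so both t7 = 0 and x2 = 0.
t7 = t2 NOR t6 must be 0, so at least one of t2, t6 is 1.
Enumerating the 32 input combinations, 14 give t8 = 1 and 18 give t8 = 0.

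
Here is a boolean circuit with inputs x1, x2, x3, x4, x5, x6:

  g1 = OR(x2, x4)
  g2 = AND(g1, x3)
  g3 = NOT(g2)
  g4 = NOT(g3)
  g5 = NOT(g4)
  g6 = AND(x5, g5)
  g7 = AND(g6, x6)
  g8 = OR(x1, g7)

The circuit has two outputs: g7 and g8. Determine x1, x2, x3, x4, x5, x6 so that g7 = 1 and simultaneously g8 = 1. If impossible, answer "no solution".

Check with x1=1, x2=1, x3=0, x4=1, x5=1, x6=1:
g1 = OR(x2, x4) = OR(1, 1) = 1
g2 = AND(g1, x3) = AND(1, 0) = 0
g3 = NOT(g2) = NOT 0 = 1
g4 = NOT(g3) = NOT 1 = 0
g5 = NOT(g4) = NOT 0 = 1
g6 = AND(x5, g5) = AND(1, 1) = 1
g7 = AND(g6, x6) = AND(1, 1) = 1
g8 = OR(x1, g7) = OR(1, 1) = 1
So g7 = 1 and g8 = 1.

x1=1, x2=1, x3=0, x4=1, x5=1, x6=1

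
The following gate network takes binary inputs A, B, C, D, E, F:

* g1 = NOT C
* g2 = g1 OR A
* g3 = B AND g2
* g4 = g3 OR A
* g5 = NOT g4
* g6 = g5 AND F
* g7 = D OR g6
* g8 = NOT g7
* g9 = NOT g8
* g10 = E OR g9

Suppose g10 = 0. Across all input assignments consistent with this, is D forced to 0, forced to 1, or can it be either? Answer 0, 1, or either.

g10 = E OR g9 must be 0, so both E = 0 and g9 = 0.
g9 = NOT g8 must be 0, so g8 = 1.
Every assignment with g10 = 0 has D = 0; there are 13 such assignment(s).

0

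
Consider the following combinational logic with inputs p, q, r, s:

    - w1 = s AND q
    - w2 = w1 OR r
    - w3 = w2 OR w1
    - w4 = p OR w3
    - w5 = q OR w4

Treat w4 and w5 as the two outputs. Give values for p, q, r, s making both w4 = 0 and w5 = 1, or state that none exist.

Check with p=0 q=1 r=0 s=0:
w1 = s AND q = 0 AND 1 = 0
w2 = w1 OR r = 0 OR 0 = 0
w3 = w2 OR w1 = 0 OR 0 = 0
w4 = p OR w3 = 0 OR 0 = 0
w5 = q OR w4 = 1 OR 0 = 1
So w4 = 0 and w5 = 1.

p=0 q=1 r=0 s=0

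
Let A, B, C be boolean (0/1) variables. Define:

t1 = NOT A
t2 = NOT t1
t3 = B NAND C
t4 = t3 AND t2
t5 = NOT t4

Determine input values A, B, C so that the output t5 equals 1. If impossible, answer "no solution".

t5 = NOT t4 must be 1, so t4 = 0.
t4 = t3 AND t2 must be 0, so at least one of t3, t2 is 0.
Check with A=0, B=0, C=0:
t1 = NOT A = NOT 0 = 1
t2 = NOT t1 = NOT 1 = 0
t3 = B NAND C = 0 NAND 0 = 1
t4 = t3 AND t2 = 1 AND 0 = 0
t5 = NOT t4 = NOT 0 = 1
So t5 = 1 as required.

A=0, B=0, C=0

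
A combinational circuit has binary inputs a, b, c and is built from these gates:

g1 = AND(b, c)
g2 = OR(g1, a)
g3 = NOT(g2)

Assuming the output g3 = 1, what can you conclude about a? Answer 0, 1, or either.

g3 = NOT(g2) must be 1, so g2 = 0.
g2 = OR(g1, a) must be 0, so both g1 = 0 and a = 0.
Every assignment with g3 = 1 has a = 0; there are 3 such assignment(s).
  a=0, b=0, c=0
  a=0, b=0, c=1
  a=0, b=1, c=0

0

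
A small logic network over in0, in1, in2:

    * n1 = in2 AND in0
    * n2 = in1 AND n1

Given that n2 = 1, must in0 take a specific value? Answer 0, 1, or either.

1

n2 = in1 AND n1 must be 1, so both in1 = 1 and n1 = 1.
Every assignment with n2 = 1 has in0 = 1; there are 1 such assignment(s).
  in0=1, in1=1, in2=1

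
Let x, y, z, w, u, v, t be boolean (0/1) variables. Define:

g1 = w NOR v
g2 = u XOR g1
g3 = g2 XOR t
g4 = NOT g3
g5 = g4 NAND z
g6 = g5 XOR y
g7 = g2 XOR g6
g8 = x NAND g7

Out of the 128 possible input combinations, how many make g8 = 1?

96

g8 = x NAND g7 must be 1, so at least one of x, g7 is 0.
Enumerating the 128 input combinations, 96 give g8 = 1 and 32 give g8 = 0.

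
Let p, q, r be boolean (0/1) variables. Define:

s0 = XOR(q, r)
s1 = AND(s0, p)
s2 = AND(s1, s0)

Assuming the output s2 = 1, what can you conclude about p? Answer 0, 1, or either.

s2 = AND(s1, s0) must be 1, so both s1 = 1 and s0 = 1.
s1 = AND(s0, p) must be 1, so both s0 = 1 and p = 1.
s0 = XOR(q, r) must be 1, so q and r differ.
Every assignment with s2 = 1 has p = 1; there are 2 such assignment(s).
  p=1, q=0, r=1
  p=1, q=1, r=0

1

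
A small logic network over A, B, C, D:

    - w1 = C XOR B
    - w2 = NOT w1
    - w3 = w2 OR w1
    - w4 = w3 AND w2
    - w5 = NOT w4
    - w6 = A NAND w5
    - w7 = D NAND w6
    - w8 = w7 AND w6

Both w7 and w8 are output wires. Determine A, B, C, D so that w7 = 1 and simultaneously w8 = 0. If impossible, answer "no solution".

A=1 B=1 C=0 D=0

Check with A=1 B=1 C=0 D=0:
w1 = C XOR B = 0 XOR 1 = 1
w2 = NOT w1 = NOT 1 = 0
w3 = w2 OR w1 = 0 OR 1 = 1
w4 = w3 AND w2 = 1 AND 0 = 0
w5 = NOT w4 = NOT 0 = 1
w6 = A NAND w5 = 1 NAND 1 = 0
w7 = D NAND w6 = 0 NAND 0 = 1
w8 = w7 AND w6 = 1 AND 0 = 0
So w7 = 1 and w8 = 0.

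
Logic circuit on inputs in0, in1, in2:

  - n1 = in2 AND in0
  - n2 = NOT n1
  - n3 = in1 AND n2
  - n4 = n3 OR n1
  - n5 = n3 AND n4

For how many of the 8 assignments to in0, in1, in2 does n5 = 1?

3

n5 = n3 AND n4 must be 1, so both n3 = 1 and n4 = 1.
n3 = in1 AND n2 must be 1, so both in1 = 1 and n2 = 1.
Satisfying assignments:
  in0=0, in1=1, in2=0
  in0=0, in1=1, in2=1
  in0=1, in1=1, in2=0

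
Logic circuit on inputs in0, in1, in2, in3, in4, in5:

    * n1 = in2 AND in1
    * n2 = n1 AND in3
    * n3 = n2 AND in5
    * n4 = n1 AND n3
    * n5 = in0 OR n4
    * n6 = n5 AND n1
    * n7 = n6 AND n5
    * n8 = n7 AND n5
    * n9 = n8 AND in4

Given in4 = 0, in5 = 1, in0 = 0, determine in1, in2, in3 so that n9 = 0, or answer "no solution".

Check with in4 = 0, in5 = 1, in0 = 0 and in1=0, in2=0, in3=1:
n1 = in2 AND in1 = 0 AND 0 = 0
n2 = n1 AND in3 = 0 AND 1 = 0
n3 = n2 AND in5 = 0 AND 1 = 0
n4 = n1 AND n3 = 0 AND 0 = 0
n5 = in0 OR n4 = 0 OR 0 = 0
n6 = n5 AND n1 = 0 AND 0 = 0
n7 = n6 AND n5 = 0 AND 0 = 0
n8 = n7 AND n5 = 0 AND 0 = 0
n9 = n8 AND in4 = 0 AND 0 = 0
So n9 = 0.

in1=0, in2=0, in3=1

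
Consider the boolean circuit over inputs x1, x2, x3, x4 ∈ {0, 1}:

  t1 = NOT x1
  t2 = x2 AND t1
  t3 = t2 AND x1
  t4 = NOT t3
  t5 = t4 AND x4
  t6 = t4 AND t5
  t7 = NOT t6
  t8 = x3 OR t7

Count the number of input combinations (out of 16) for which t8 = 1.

12

t8 = x3 OR t7 must be 1, so at least one of x3, t7 is 1.
Enumerating the 16 input combinations, 12 give t8 = 1 and 4 give t8 = 0.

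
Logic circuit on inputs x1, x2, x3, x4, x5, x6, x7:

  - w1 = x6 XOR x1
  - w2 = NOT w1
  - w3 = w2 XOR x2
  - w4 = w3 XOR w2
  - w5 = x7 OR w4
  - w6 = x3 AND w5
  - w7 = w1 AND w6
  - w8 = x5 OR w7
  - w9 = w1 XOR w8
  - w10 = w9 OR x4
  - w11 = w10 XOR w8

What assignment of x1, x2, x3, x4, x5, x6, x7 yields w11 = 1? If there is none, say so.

Check with x1=1, x2=1, x3=0, x4=0, x5=0, x6=0, x7=1:
w1 = x6 XOR x1 = 0 XOR 1 = 1
w2 = NOT w1 = NOT 1 = 0
w3 = w2 XOR x2 = 0 XOR 1 = 1
w4 = w3 XOR w2 = 1 XOR 0 = 1
w5 = x7 OR w4 = 1 OR 1 = 1
w6 = x3 AND w5 = 0 AND 1 = 0
w7 = w1 AND w6 = 1 AND 0 = 0
w8 = x5 OR w7 = 0 OR 0 = 0
w9 = w1 XOR w8 = 1 XOR 0 = 1
w10 = w9 OR x4 = 1 OR 0 = 1
w11 = w10 XOR w8 = 1 XOR 0 = 1
So w11 = 1 as required.

x1=1, x2=1, x3=0, x4=0, x5=0, x6=0, x7=1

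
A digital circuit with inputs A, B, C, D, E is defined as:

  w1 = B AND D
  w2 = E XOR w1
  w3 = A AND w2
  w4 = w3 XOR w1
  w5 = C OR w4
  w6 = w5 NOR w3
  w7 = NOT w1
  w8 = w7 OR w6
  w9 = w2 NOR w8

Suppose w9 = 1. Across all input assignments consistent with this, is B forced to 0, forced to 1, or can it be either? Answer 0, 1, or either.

w9 = w2 NOR w8 must be 1, so both w2 = 0 and w8 = 0.
w2 = E XOR w1 must be 0, so E and w1 are equal.
Every assignment with w9 = 1 has B = 1; there are 4 such assignment(s).
  A=0, B=1, C=0, D=1, E=1
  A=0, B=1, C=1, D=1, E=1
  A=1, B=1, C=0, D=1, E=1
  A=1, B=1, C=1, D=1, E=1

1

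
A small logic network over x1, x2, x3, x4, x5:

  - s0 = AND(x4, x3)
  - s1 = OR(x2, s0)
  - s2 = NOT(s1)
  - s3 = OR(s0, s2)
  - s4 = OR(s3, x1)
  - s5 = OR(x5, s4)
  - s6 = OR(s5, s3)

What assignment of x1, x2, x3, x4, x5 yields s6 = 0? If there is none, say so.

s6 = OR(s5, s3) must be 0, so both s5 = 0 and s3 = 0.
s5 = OR(x5, s4) must be 0, so both x5 = 0 and s4 = 0.
s3 = OR(s0, s2) must be 0, so both s0 = 0 and s2 = 0.
Check with x1=0 x2=1 x3=0 x4=0 x5=0:
s0 = AND(x4, x3) = AND(0, 0) = 0
s1 = OR(x2, s0) = OR(1, 0) = 1
s2 = NOT(s1) = NOT 1 = 0
s3 = OR(s0, s2) = OR(0, 0) = 0
s4 = OR(s3, x1) = OR(0, 0) = 0
s5 = OR(x5, s4) = OR(0, 0) = 0
s6 = OR(s5, s3) = OR(0, 0) = 0
So s6 = 0 as required.

x1=0 x2=1 x3=0 x4=0 x5=0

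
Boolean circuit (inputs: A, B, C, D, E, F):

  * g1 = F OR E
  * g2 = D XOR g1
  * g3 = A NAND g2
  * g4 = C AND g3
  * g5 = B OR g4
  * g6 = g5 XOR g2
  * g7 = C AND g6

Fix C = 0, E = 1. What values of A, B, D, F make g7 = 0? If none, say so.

A=1 B=0 D=0 F=1

g7 = C AND g6 must be 0, so at least one of C, g6 is 0.
Check with C = 0, E = 1 and A=1, B=0, D=0, F=1:
g1 = F OR E = 1 OR 1 = 1
g2 = D XOR g1 = 0 XOR 1 = 1
g3 = A NAND g2 = 1 NAND 1 = 0
g4 = C AND g3 = 0 AND 0 = 0
g5 = B OR g4 = 0 OR 0 = 0
g6 = g5 XOR g2 = 0 XOR 1 = 1
g7 = C AND g6 = 0 AND 1 = 0
So g7 = 0.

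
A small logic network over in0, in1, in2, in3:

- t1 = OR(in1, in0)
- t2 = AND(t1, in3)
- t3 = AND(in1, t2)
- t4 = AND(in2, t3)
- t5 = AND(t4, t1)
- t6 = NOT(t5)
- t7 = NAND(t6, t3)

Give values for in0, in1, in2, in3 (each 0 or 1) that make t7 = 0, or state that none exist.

in0=0, in1=1, in2=0, in3=1

t7 = NAND(t6, t3) must be 0, so both t6 = 1 and t3 = 1.
t6 = NOT(t5) must be 1, so t5 = 0.
Check with in0=0, in1=1, in2=0, in3=1:
t1 = OR(in1, in0) = OR(1, 0) = 1
t2 = AND(t1, in3) = AND(1, 1) = 1
t3 = AND(in1, t2) = AND(1, 1) = 1
t4 = AND(in2, t3) = AND(0, 1) = 0
t5 = AND(t4, t1) = AND(0, 1) = 0
t6 = NOT(t5) = NOT 0 = 1
t7 = NAND(t6, t3) = NAND(1, 1) = 0
So t7 = 0 as required.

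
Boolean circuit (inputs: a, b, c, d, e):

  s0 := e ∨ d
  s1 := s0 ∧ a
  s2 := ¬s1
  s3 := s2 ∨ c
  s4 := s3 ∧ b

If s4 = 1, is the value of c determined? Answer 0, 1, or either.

Both values of c occur among assignments with s4 = 1:
  c=0: a=0, b=1, c=0, d=0, e=0
  c=1: a=0, b=1, c=1, d=0, e=0

either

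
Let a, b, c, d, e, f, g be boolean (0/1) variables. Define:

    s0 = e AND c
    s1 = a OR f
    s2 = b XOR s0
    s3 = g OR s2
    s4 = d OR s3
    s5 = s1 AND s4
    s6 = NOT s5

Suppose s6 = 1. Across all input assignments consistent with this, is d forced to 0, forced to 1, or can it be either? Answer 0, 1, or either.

either

Both values of d occur among assignments with s6 = 1:
  d=0: a=0, b=0, c=0, d=0, e=0, f=0, g=0
  d=1: a=0, b=0, c=0, d=1, e=0, f=0, g=0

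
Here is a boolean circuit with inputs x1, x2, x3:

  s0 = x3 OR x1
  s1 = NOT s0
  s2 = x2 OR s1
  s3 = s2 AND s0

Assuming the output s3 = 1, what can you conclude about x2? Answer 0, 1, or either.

s3 = s2 AND s0 must be 1, so both s2 = 1 and s0 = 1.
Every assignment with s3 = 1 has x2 = 1; there are 3 such assignment(s).
  x1=0, x2=1, x3=1
  x1=1, x2=1, x3=0
  x1=1, x2=1, x3=1

1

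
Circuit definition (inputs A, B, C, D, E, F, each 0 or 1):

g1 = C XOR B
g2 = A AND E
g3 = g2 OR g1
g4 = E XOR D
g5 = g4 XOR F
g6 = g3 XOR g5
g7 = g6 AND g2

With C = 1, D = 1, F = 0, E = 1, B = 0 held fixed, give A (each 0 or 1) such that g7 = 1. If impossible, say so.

A=1

g7 = g6 AND g2 must be 1, so both g6 = 1 and g2 = 1.
Check with C = 1, D = 1, F = 0, E = 1, B = 0 and A=1:
g1 = C XOR B = 1 XOR 0 = 1
g2 = A AND E = 1 AND 1 = 1
g3 = g2 OR g1 = 1 OR 1 = 1
g4 = E XOR D = 1 XOR 1 = 0
g5 = g4 XOR F = 0 XOR 0 = 0
g6 = g3 XOR g5 = 1 XOR 0 = 1
g7 = g6 AND g2 = 1 AND 1 = 1
So g7 = 1.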